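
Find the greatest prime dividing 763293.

763293 = 3 · 254431
254431 = 43 · 5917
5917 = 61 · 97
97 is prime.
So 763293 = 3 · 43 · 61 · 97; the largest prime factor is 97.

97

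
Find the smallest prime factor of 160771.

13

160771 is odd.
Digit sum 22, not divisible by 3.
Ends in 1: not divisible by 5.
7: 160771 = 7·22967 + 2
11: 160771 = 11·14615 + 6
13: 160771 = 13·12367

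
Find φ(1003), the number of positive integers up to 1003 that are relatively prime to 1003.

928

Factor: 1003 = 17 · 59.
φ(1003) = (17−1) · (59−1) = 16 · 58 = 928.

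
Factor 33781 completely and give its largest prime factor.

83

33781 = 11 · 3071
3071 = 37 · 83
83 is prime.
So 33781 = 11 · 37 · 83; the largest prime factor is 83.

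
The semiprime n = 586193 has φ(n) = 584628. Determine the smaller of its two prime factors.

619

φ(n) = (p−1)(q−1) = n − (p+q) + 1, so p + q = 586193 − 584628 + 1 = 1566.
p and q are the roots of t² − 1566t + 586193 = 0.
Discriminant: 1566² − 4·586193 = 2452356 − 2344772 = 107584; √107584 = 328.
q = (1566 − 328)/2 = 619, p = (1566 + 328)/2 = 947.
Check: 619 · 947 = 586193.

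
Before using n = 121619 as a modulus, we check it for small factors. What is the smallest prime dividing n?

121619 is odd.
Digit sum 20, not divisible by 3.
Ends in 9: not divisible by 5.
7: 121619 = 7·17374 + 1
11: 121619 = 11·11056 + 3
13: 121619 = 13·9355 + 4
17: 121619 = 17·7154 + 1
19: 121619 = 19·6401

19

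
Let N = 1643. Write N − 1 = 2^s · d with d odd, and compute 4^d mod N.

1643 − 1 = 1642 = 2^1 · 821, so d = 821.
4^1 ≡ 4 (mod 1643)
4^2 ≡ 4^2 = 16 ≡ 16 (mod 1643)
4^4 ≡ 16^2 = 256 ≡ 256 (mod 1643)
4^8 ≡ 256^2 = 65536 ≡ 1459 (mod 1643)
4^16 ≡ 1459^2 = 2128681 ≡ 996 (mod 1643)
4^32 ≡ 996^2 = 992016 ≡ 1287 (mod 1643)
4^64 ≡ 1287^2 = 1656369 ≡ 225 (mod 1643)
4^128 ≡ 225^2 = 50625 ≡ 1335 (mod 1643)
4^256 ≡ 1335^2 = 1782225 ≡ 1213 (mod 1643)
4^512 ≡ 1213^2 = 1471369 ≡ 884 (mod 1643)
821 = 512 + 256 + 32 + 16 + 4 + 1 in binary powers of 2.
So 4^821 ≡ 884 · 1213 · 1287 · 996 · 256 · 4 ≡ 779 (mod 1643).
Squaring chain: 779; never reaches −1, so base 4 is a Miller–Rabin witness that 1643 is composite.

779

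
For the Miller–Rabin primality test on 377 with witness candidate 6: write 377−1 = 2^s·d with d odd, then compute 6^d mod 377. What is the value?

323

377 − 1 = 376 = 2^3 · 47, so d = 47.
6^1 ≡ 6 (mod 377)
6^2 ≡ 6^2 = 36 ≡ 36 (mod 377)
6^4 ≡ 36^2 = 1296 ≡ 165 (mod 377)
6^8 ≡ 165^2 = 27225 ≡ 81 (mod 377)
6^16 ≡ 81^2 = 6561 ≡ 152 (mod 377)
6^32 ≡ 152^2 = 23104 ≡ 107 (mod 377)
47 = 32 + 8 + 4 + 2 + 1 in binary powers of 2.
So 6^47 ≡ 107 · 81 · 165 · 36 · 6 ≡ 323 (mod 377).
Squaring chain: 323 → 277 → 198; never reaches −1, so base 6 is a Miller–Rabin witness that 377 is composite.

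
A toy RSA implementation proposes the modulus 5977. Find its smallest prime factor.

5977 is odd.
Digit sum 28, not divisible by 3.
Ends in 7: not divisible by 5.
7: 5977 = 7·853 + 6
11: 5977 = 11·543 + 4
13: 5977 = 13·459 + 10
17: 5977 = 17·351 + 10
19: 5977 = 19·314 + 11
23: 5977 = 23·259 + 20
29: 5977 = 29·206 + 3
31: 5977 = 31·192 + 25
37: 5977 = 37·161 + 20
41: 5977 = 41·145 + 32
43: 5977 = 43·139

43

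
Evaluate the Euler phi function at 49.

Factor: 49 = 7^2.
φ(49) = 7^1·(7−1) = 42.

42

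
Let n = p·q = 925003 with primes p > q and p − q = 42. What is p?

983

Since p = q + 42, we have 925003 = q(q + 42), so q² + 42q − 925003 = 0.
Discriminant: 42² + 4·925003 = 1764 + 3700012 = 3701776; √3701776 = 1924.
q = (−42 + 1924)/2 = 941, and p = q + 42 = 983.
Check: 941 · 983 = 925003.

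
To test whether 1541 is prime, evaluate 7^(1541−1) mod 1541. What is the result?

7^1 ≡ 7 (mod 1541)
7^2 ≡ 7^2 = 49 ≡ 49 (mod 1541)
7^4 ≡ 49^2 = 2401 ≡ 860 (mod 1541)
7^8 ≡ 860^2 = 739600 ≡ 1461 (mod 1541)
7^16 ≡ 1461^2 = 2134521 ≡ 236 (mod 1541)
7^32 ≡ 236^2 = 55696 ≡ 220 (mod 1541)
7^64 ≡ 220^2 = 48400 ≡ 629 (mod 1541)
7^128 ≡ 629^2 = 395641 ≡ 1145 (mod 1541)
7^256 ≡ 1145^2 = 1311025 ≡ 1175 (mod 1541)
7^512 ≡ 1175^2 = 1380625 ≡ 1430 (mod 1541)
7^1024 ≡ 1430^2 = 2044900 ≡ 1534 (mod 1541)
1540 = 1024 + 512 + 4 in binary powers of 2.
So 7^1540 ≡ 1534 · 1430 · 860 ≡ 967 (mod 1541).
Since 967 ≠ 1, base 7 is a Fermat witness: 1541 is composite.

967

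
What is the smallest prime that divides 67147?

67147 is odd.
Digit sum 25, not divisible by 3.
Ends in 7: not divisible by 5.
7: 67147 = 7·9592 + 3
11: 67147 = 11·6104 + 3
13: 67147 = 13·5165 + 2
17: 67147 = 17·3949 + 14
19: 67147 = 19·3534 + 1
23: 67147 = 23·2919 + 10
29: 67147 = 29·2315 + 12
31: 67147 = 31·2166 + 1
37: 67147 = 37·1814 + 29
41: 67147 = 41·1637 + 30
43: 67147 = 43·1561 + 24
47: 67147 = 47·1428 + 31
53: 67147 = 53·1266 + 49
59: 67147 = 59·1138 + 5
61: 67147 = 61·1100 + 47
67: 67147 = 67·1002 + 13
71: 67147 = 71·945 + 52
73: 67147 = 73·919 + 60
79: 67147 = 79·849 + 76
83: 67147 = 83·809

83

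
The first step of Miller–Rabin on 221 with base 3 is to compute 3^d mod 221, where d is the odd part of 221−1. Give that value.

221 − 1 = 220 = 2^2 · 55, so d = 55.
3^1 ≡ 3 (mod 221)
3^2 ≡ 3^2 = 9 ≡ 9 (mod 221)
3^4 ≡ 9^2 = 81 ≡ 81 (mod 221)
3^8 ≡ 81^2 = 6561 ≡ 152 (mod 221)
3^16 ≡ 152^2 = 23104 ≡ 120 (mod 221)
3^32 ≡ 120^2 = 14400 ≡ 35 (mod 221)
55 = 32 + 16 + 4 + 2 + 1 in binary powers of 2.
So 3^55 ≡ 35 · 120 · 81 · 9 · 3 ≡ 198 (mod 221).
Squaring chain: 198 → 87; never reaches −1, so base 3 is a Miller–Rabin witness that 221 is composite.

198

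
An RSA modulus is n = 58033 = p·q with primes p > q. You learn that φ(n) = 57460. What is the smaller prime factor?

131

φ(n) = (p−1)(q−1) = n − (p+q) + 1, so p + q = 58033 − 57460 + 1 = 574.
p and q are the roots of t² − 574t + 58033 = 0.
Discriminant: 574² − 4·58033 = 329476 − 232132 = 97344; √97344 = 312.
q = (574 − 312)/2 = 131, p = (574 + 312)/2 = 443.
Check: 131 · 443 = 58033.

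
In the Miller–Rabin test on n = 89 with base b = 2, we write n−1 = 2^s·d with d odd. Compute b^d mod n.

89 − 1 = 88 = 2^3 · 11, so d = 11.
2^1 ≡ 2 (mod 89)
2^2 ≡ 2^2 = 4 ≡ 4 (mod 89)
2^4 ≡ 4^2 = 16 ≡ 16 (mod 89)
2^8 ≡ 16^2 = 256 ≡ 78 (mod 89)
11 = 8 + 2 + 1 in binary powers of 2.
So 2^11 ≡ 78 · 4 · 2 ≡ 1 (mod 89).
Since 2^d ≡ 1 (mod 89), base 2 does not prove 89 composite.

1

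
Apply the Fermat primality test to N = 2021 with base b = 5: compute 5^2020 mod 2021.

883

5^1 ≡ 5 (mod 2021)
5^2 ≡ 5^2 = 25 ≡ 25 (mod 2021)
5^4 ≡ 25^2 = 625 ≡ 625 (mod 2021)
5^8 ≡ 625^2 = 390625 ≡ 572 (mod 2021)
5^16 ≡ 572^2 = 327184 ≡ 1803 (mod 2021)
5^32 ≡ 1803^2 = 3250809 ≡ 1041 (mod 2021)
5^64 ≡ 1041^2 = 1083681 ≡ 425 (mod 2021)
5^128 ≡ 425^2 = 180625 ≡ 756 (mod 2021)
5^256 ≡ 756^2 = 571536 ≡ 1614 (mod 2021)
5^512 ≡ 1614^2 = 2604996 ≡ 1948 (mod 2021)
5^1024 ≡ 1948^2 = 3794704 ≡ 1287 (mod 2021)
2020 = 1024 + 512 + 256 + 128 + 64 + 32 + 4 in binary powers of 2.
So 5^2020 ≡ 1287 · 1948 · 1614 · 756 · 425 · 1041 · 625 ≡ 883 (mod 2021).
Since 883 ≠ 1, base 5 is a Fermat witness: 2021 is composite.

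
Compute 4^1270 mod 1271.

4^1 ≡ 4 (mod 1271)
4^2 ≡ 4^2 = 16 ≡ 16 (mod 1271)
4^4 ≡ 16^2 = 256 ≡ 256 (mod 1271)
4^8 ≡ 256^2 = 65536 ≡ 715 (mod 1271)
4^16 ≡ 715^2 = 511225 ≡ 283 (mod 1271)
4^32 ≡ 283^2 = 80089 ≡ 16 (mod 1271)
4^64 ≡ 16^2 = 256 ≡ 256 (mod 1271)
4^128 ≡ 256^2 = 65536 ≡ 715 (mod 1271)
4^256 ≡ 715^2 = 511225 ≡ 283 (mod 1271)
4^512 ≡ 283^2 = 80089 ≡ 16 (mod 1271)
4^1024 ≡ 16^2 = 256 ≡ 256 (mod 1271)
1270 = 1024 + 128 + 64 + 32 + 16 + 4 + 2 in binary powers of 2.
So 4^1270 ≡ 256 · 715 · 256 · 16 · 283 · 256 · 16 ≡ 1 (mod 1271).
Since the result is 1, base 4 gives no evidence that 1271 is composite.

1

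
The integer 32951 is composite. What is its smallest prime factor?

83

32951 is odd.
Digit sum 20, not divisible by 3.
Ends in 1: not divisible by 5.
7: 32951 = 7·4707 + 2
11: 32951 = 11·2995 + 6
13: 32951 = 13·2534 + 9
17: 32951 = 17·1938 + 5
19: 32951 = 19·1734 + 5
23: 32951 = 23·1432 + 15
29: 32951 = 29·1136 + 7
31: 32951 = 31·1062 + 29
37: 32951 = 37·890 + 21
41: 32951 = 41·803 + 28
43: 32951 = 43·766 + 13
47: 32951 = 47·701 + 4
53: 32951 = 53·621 + 38
59: 32951 = 59·558 + 29
61: 32951 = 61·540 + 11
67: 32951 = 67·491 + 54
71: 32951 = 71·464 + 7
73: 32951 = 73·451 + 28
79: 32951 = 79·417 + 8
83: 32951 = 83·397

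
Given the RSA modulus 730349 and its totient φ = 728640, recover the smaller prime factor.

φ(n) = (p−1)(q−1) = n − (p+q) + 1, so p + q = 730349 − 728640 + 1 = 1710.
p and q are the roots of t² − 1710t + 730349 = 0.
Discriminant: 1710² − 4·730349 = 2924100 − 2921396 = 2704; √2704 = 52.
q = (1710 − 52)/2 = 829, p = (1710 + 52)/2 = 881.
Check: 829 · 881 = 730349.

829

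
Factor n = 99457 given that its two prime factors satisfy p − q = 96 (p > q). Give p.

367

Since p = q + 96, we have 99457 = q(q + 96), so q² + 96q − 99457 = 0.
Discriminant: 96² + 4·99457 = 9216 + 397828 = 407044; √407044 = 638.
q = (−96 + 638)/2 = 271, and p = q + 96 = 367.
Check: 271 · 367 = 99457.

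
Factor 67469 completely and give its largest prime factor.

67

67469 = 19 · 3551
3551 = 53 · 67
67 is prime.
So 67469 = 19 · 53 · 67; the largest prime factor is 67.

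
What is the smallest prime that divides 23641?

47

23641 is odd.
Digit sum 16, not divisible by 3.
Ends in 1: not divisible by 5.
7: 23641 = 7·3377 + 2
11: 23641 = 11·2149 + 2
13: 23641 = 13·1818 + 7
17: 23641 = 17·1390 + 11
19: 23641 = 19·1244 + 5
23: 23641 = 23·1027 + 20
29: 23641 = 29·815 + 6
31: 23641 = 31·762 + 19
37: 23641 = 37·638 + 35
41: 23641 = 41·576 + 25
43: 23641 = 43·549 + 34
47: 23641 = 47·503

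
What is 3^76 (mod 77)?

3^1 ≡ 3 (mod 77)
3^2 ≡ 3^2 = 9 ≡ 9 (mod 77)
3^4 ≡ 9^2 = 81 ≡ 4 (mod 77)
3^8 ≡ 4^2 = 16 ≡ 16 (mod 77)
3^16 ≡ 16^2 = 256 ≡ 25 (mod 77)
3^32 ≡ 25^2 = 625 ≡ 9 (mod 77)
3^64 ≡ 9^2 = 81 ≡ 4 (mod 77)
76 = 64 + 8 + 4 in binary powers of 2.
So 3^76 ≡ 4 · 16 · 4 ≡ 25 (mod 77).
Since 25 ≠ 1, base 3 is a Fermat witness: 77 is composite.

25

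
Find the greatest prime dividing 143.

143 = 11 · 13
13 is prime.
So 143 = 11 · 13; the largest prime factor is 13.

13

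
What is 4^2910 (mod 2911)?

4^1 ≡ 4 (mod 2911)
4^2 ≡ 4^2 = 16 ≡ 16 (mod 2911)
4^4 ≡ 16^2 = 256 ≡ 256 (mod 2911)
4^8 ≡ 256^2 = 65536 ≡ 1494 (mod 2911)
4^16 ≡ 1494^2 = 2232036 ≡ 2210 (mod 2911)
4^32 ≡ 2210^2 = 4884100 ≡ 2353 (mod 2911)
4^64 ≡ 2353^2 = 5536609 ≡ 2798 (mod 2911)
4^128 ≡ 2798^2 = 7828804 ≡ 1125 (mod 2911)
4^256 ≡ 1125^2 = 1265625 ≡ 2251 (mod 2911)
4^512 ≡ 2251^2 = 5067001 ≡ 1861 (mod 2911)
4^1024 ≡ 1861^2 = 3463321 ≡ 2142 (mod 2911)
4^2048 ≡ 2142^2 = 4588164 ≡ 428 (mod 2911)
2910 = 2048 + 512 + 256 + 64 + 16 + 8 + 4 + 2 in binary powers of 2.
So 4^2910 ≡ 428 · 1861 · 2251 · 2798 · 2210 · 1494 · 256 · 16 ≡ 1805 (mod 2911).
Since 1805 ≠ 1, base 4 is a Fermat witness: 2911 is composite.

1805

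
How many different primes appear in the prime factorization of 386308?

5

386308 = 2^2 · 96577
96577 = 13 · 7429
7429 = 17 · 437
437 = 19 · 23
386308 = 2^2 · 13 · 17 · 19 · 23, which has 5 distinct prime factors.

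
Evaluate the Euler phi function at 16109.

15840

Factor: 16109 = 89 · 181.
φ(16109) = (89−1) · (181−1) = 88 · 180 = 15840.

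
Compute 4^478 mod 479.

4^1 ≡ 4 (mod 479)
4^2 ≡ 4^2 = 16 ≡ 16 (mod 479)
4^4 ≡ 16^2 = 256 ≡ 256 (mod 479)
4^8 ≡ 256^2 = 65536 ≡ 392 (mod 479)
4^16 ≡ 392^2 = 153664 ≡ 384 (mod 479)
4^32 ≡ 384^2 = 147456 ≡ 403 (mod 479)
4^64 ≡ 403^2 = 162409 ≡ 28 (mod 479)
4^128 ≡ 28^2 = 784 ≡ 305 (mod 479)
4^256 ≡ 305^2 = 93025 ≡ 99 (mod 479)
478 = 256 + 128 + 64 + 16 + 8 + 4 + 2 in binary powers of 2.
So 4^478 ≡ 99 · 305 · 28 · 384 · 392 · 256 · 16 ≡ 1 (mod 479).
Since the result is 1, base 4 gives no evidence that 479 is composite.

1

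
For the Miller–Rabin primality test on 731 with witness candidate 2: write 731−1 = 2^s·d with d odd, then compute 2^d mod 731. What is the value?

389

731 − 1 = 730 = 2^1 · 365, so d = 365.
2^1 ≡ 2 (mod 731)
2^2 ≡ 2^2 = 4 ≡ 4 (mod 731)
2^4 ≡ 4^2 = 16 ≡ 16 (mod 731)
2^8 ≡ 16^2 = 256 ≡ 256 (mod 731)
2^16 ≡ 256^2 = 65536 ≡ 477 (mod 731)
2^32 ≡ 477^2 = 227529 ≡ 188 (mod 731)
2^64 ≡ 188^2 = 35344 ≡ 256 (mod 731)
2^128 ≡ 256^2 = 65536 ≡ 477 (mod 731)
2^256 ≡ 477^2 = 227529 ≡ 188 (mod 731)
365 = 256 + 64 + 32 + 8 + 4 + 1 in binary powers of 2.
So 2^365 ≡ 188 · 256 · 188 · 256 · 16 · 2 ≡ 389 (mod 731).
Squaring chain: 389; never reaches −1, so base 2 is a Miller–Rabin witness that 731 is composite.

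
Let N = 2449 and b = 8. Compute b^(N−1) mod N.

2279

8^1 ≡ 8 (mod 2449)
8^2 ≡ 8^2 = 64 ≡ 64 (mod 2449)
8^4 ≡ 64^2 = 4096 ≡ 1647 (mod 2449)
8^8 ≡ 1647^2 = 2712609 ≡ 1566 (mod 2449)
8^16 ≡ 1566^2 = 2452356 ≡ 907 (mod 2449)
8^32 ≡ 907^2 = 822649 ≡ 2234 (mod 2449)
8^64 ≡ 2234^2 = 4990756 ≡ 2143 (mod 2449)
8^128 ≡ 2143^2 = 4592449 ≡ 574 (mod 2449)
8^256 ≡ 574^2 = 329476 ≡ 1310 (mod 2449)
8^512 ≡ 1310^2 = 1716100 ≡ 1800 (mod 2449)
8^1024 ≡ 1800^2 = 3240000 ≡ 2422 (mod 2449)
8^2048 ≡ 2422^2 = 5866084 ≡ 729 (mod 2449)
2448 = 2048 + 256 + 128 + 16 in binary powers of 2.
So 8^2448 ≡ 729 · 1310 · 574 · 907 ≡ 2279 (mod 2449).
Since 2279 ≠ 1, base 8 is a Fermat witness: 2449 is composite.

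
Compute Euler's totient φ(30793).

25584

Factor: 30793 = 7 · 53 · 83.
φ(30793) = (7−1) · (53−1) · (83−1) = 6 · 52 · 82 = 25584.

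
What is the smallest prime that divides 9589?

9589 is odd.
Digit sum 31, not divisible by 3.
Ends in 9: not divisible by 5.
7: 9589 = 7·1369 + 6
11: 9589 = 11·871 + 8
13: 9589 = 13·737 + 8
17: 9589 = 17·564 + 1
19: 9589 = 19·504 + 13
23: 9589 = 23·416 + 21
29: 9589 = 29·330 + 19
31: 9589 = 31·309 + 10
37: 9589 = 37·259 + 6
41: 9589 = 41·233 + 36
43: 9589 = 43·223

43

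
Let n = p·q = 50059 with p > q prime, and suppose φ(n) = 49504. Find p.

443

φ(n) = (p−1)(q−1) = n − (p+q) + 1, so p + q = 50059 − 49504 + 1 = 556.
p and q are the roots of t² − 556t + 50059 = 0.
Discriminant: 556² − 4·50059 = 309136 − 200236 = 108900; √108900 = 330.
q = (556 − 330)/2 = 113, p = (556 + 330)/2 = 443.
Check: 113 · 443 = 50059.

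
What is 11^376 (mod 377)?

11^1 ≡ 11 (mod 377)
11^2 ≡ 11^2 = 121 ≡ 121 (mod 377)
11^4 ≡ 121^2 = 14641 ≡ 315 (mod 377)
11^8 ≡ 315^2 = 99225 ≡ 74 (mod 377)
11^16 ≡ 74^2 = 5476 ≡ 198 (mod 377)
11^32 ≡ 198^2 = 39204 ≡ 373 (mod 377)
11^64 ≡ 373^2 = 139129 ≡ 16 (mod 377)
11^128 ≡ 16^2 = 256 ≡ 256 (mod 377)
11^256 ≡ 256^2 = 65536 ≡ 315 (mod 377)
376 = 256 + 64 + 32 + 16 + 8 in binary powers of 2.
So 11^376 ≡ 315 · 16 · 373 · 198 · 74 ≡ 81 (mod 377).
Since 81 ≠ 1, base 11 is a Fermat witness: 377 is composite.

81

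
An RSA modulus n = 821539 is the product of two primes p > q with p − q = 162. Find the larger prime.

991

Since p = q + 162, we have 821539 = q(q + 162), so q² + 162q − 821539 = 0.
Discriminant: 162² + 4·821539 = 26244 + 3286156 = 3312400; √3312400 = 1820.
q = (−162 + 1820)/2 = 829, and p = q + 162 = 991.
Check: 829 · 991 = 821539.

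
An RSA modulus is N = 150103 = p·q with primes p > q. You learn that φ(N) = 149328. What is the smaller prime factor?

367

φ(n) = (p−1)(q−1) = n − (p+q) + 1, so p + q = 150103 − 149328 + 1 = 776.
p and q are the roots of t² − 776t + 150103 = 0.
Discriminant: 776² − 4·150103 = 602176 − 600412 = 1764; √1764 = 42.
q = (776 − 42)/2 = 367, p = (776 + 42)/2 = 409.
Check: 367 · 409 = 150103.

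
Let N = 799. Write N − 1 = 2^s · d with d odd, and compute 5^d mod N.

415

799 − 1 = 798 = 2^1 · 399, so d = 399.
5^1 ≡ 5 (mod 799)
5^2 ≡ 5^2 = 25 ≡ 25 (mod 799)
5^4 ≡ 25^2 = 625 ≡ 625 (mod 799)
5^8 ≡ 625^2 = 390625 ≡ 713 (mod 799)
5^16 ≡ 713^2 = 508369 ≡ 205 (mod 799)
5^32 ≡ 205^2 = 42025 ≡ 477 (mod 799)
5^64 ≡ 477^2 = 227529 ≡ 613 (mod 799)
5^128 ≡ 613^2 = 375769 ≡ 239 (mod 799)
5^256 ≡ 239^2 = 57121 ≡ 392 (mod 799)
399 = 256 + 128 + 8 + 4 + 2 + 1 in binary powers of 2.
So 5^399 ≡ 392 · 239 · 713 · 625 · 25 · 5 ≡ 415 (mod 799).
Squaring chain: 415; never reaches −1, so base 5 is a Miller–Rabin witness that 799 is composite.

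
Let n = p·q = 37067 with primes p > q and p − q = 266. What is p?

367

Since p = q + 266, we have 37067 = q(q + 266), so q² + 266q − 37067 = 0.
Discriminant: 266² + 4·37067 = 70756 + 148268 = 219024; √219024 = 468.
q = (−266 + 468)/2 = 101, and p = q + 266 = 367.
Check: 101 · 367 = 37067.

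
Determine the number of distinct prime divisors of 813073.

3

813073 = 23^2 · 1537
1537 = 29 · 53
813073 = 23^2 · 29 · 53, which has 3 distinct prime factors.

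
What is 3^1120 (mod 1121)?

765

3^1 ≡ 3 (mod 1121)
3^2 ≡ 3^2 = 9 ≡ 9 (mod 1121)
3^4 ≡ 9^2 = 81 ≡ 81 (mod 1121)
3^8 ≡ 81^2 = 6561 ≡ 956 (mod 1121)
3^16 ≡ 956^2 = 913936 ≡ 321 (mod 1121)
3^32 ≡ 321^2 = 103041 ≡ 1030 (mod 1121)
3^64 ≡ 1030^2 = 1060900 ≡ 434 (mod 1121)
3^128 ≡ 434^2 = 188356 ≡ 28 (mod 1121)
3^256 ≡ 28^2 = 784 ≡ 784 (mod 1121)
3^512 ≡ 784^2 = 614656 ≡ 348 (mod 1121)
3^1024 ≡ 348^2 = 121104 ≡ 36 (mod 1121)
1120 = 1024 + 64 + 32 in binary powers of 2.
So 3^1120 ≡ 36 · 434 · 1030 ≡ 765 (mod 1121).
Since 765 ≠ 1, base 3 is a Fermat witness: 1121 is composite.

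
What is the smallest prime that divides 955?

955 is odd.
Digit sum 19, not divisible by 3.
Ends in 5: divisible by 5.

5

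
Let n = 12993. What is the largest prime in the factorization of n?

12993 = 3 · 4331
4331 = 61 · 71
71 is prime.
So 12993 = 3 · 61 · 71; the largest prime factor is 71.

71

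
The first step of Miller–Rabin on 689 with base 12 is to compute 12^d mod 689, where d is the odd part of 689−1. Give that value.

337

689 − 1 = 688 = 2^4 · 43, so d = 43.
12^1 ≡ 12 (mod 689)
12^2 ≡ 12^2 = 144 ≡ 144 (mod 689)
12^4 ≡ 144^2 = 20736 ≡ 66 (mod 689)
12^8 ≡ 66^2 = 4356 ≡ 222 (mod 689)
12^16 ≡ 222^2 = 49284 ≡ 365 (mod 689)
12^32 ≡ 365^2 = 133225 ≡ 248 (mod 689)
43 = 32 + 8 + 2 + 1 in binary powers of 2.
So 12^43 ≡ 248 · 222 · 144 · 12 ≡ 337 (mod 689).
Squaring chain: 337 → 573 → 365 → 248; never reaches −1, so base 12 is a Miller–Rabin witness that 689 is composite.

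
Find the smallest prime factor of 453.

3

453 is odd.
Digit sum 12, divisible by 3.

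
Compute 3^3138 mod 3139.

3^1 ≡ 3 (mod 3139)
3^2 ≡ 3^2 = 9 ≡ 9 (mod 3139)
3^4 ≡ 9^2 = 81 ≡ 81 (mod 3139)
3^8 ≡ 81^2 = 6561 ≡ 283 (mod 3139)
3^16 ≡ 283^2 = 80089 ≡ 1614 (mod 3139)
3^32 ≡ 1614^2 = 2604996 ≡ 2765 (mod 3139)
3^64 ≡ 2765^2 = 7645225 ≡ 1760 (mod 3139)
3^128 ≡ 1760^2 = 3097600 ≡ 2546 (mod 3139)
3^256 ≡ 2546^2 = 6482116 ≡ 81 (mod 3139)
3^512 ≡ 81^2 = 6561 ≡ 283 (mod 3139)
3^1024 ≡ 283^2 = 80089 ≡ 1614 (mod 3139)
3^2048 ≡ 1614^2 = 2604996 ≡ 2765 (mod 3139)
3138 = 2048 + 1024 + 64 + 2 in binary powers of 2.
So 3^3138 ≡ 2765 · 1614 · 1760 · 9 ≡ 656 (mod 3139).
Since 656 ≠ 1, base 3 is a Fermat witness: 3139 is composite.

656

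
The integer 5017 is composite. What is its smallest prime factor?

5017 is odd.
Digit sum 13, not divisible by 3.
Ends in 7: not divisible by 5.
7: 5017 = 7·716 + 5
11: 5017 = 11·456 + 1
13: 5017 = 13·385 + 12
17: 5017 = 17·295 + 2
19: 5017 = 19·264 + 1
23: 5017 = 23·218 + 3
29: 5017 = 29·173

29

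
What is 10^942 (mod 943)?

469

10^1 ≡ 10 (mod 943)
10^2 ≡ 10^2 = 100 ≡ 100 (mod 943)
10^4 ≡ 100^2 = 10000 ≡ 570 (mod 943)
10^8 ≡ 570^2 = 324900 ≡ 508 (mod 943)
10^16 ≡ 508^2 = 258064 ≡ 625 (mod 943)
10^32 ≡ 625^2 = 390625 ≡ 223 (mod 943)
10^64 ≡ 223^2 = 49729 ≡ 693 (mod 943)
10^128 ≡ 693^2 = 480249 ≡ 262 (mod 943)
10^256 ≡ 262^2 = 68644 ≡ 748 (mod 943)
10^512 ≡ 748^2 = 559504 ≡ 305 (mod 943)
942 = 512 + 256 + 128 + 32 + 8 + 4 + 2 in binary powers of 2.
So 10^942 ≡ 305 · 748 · 262 · 223 · 508 · 570 · 100 ≡ 469 (mod 943).
Since 469 ≠ 1, base 10 is a Fermat witness: 943 is composite.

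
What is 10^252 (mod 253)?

10^1 ≡ 10 (mod 253)
10^2 ≡ 10^2 = 100 ≡ 100 (mod 253)
10^4 ≡ 100^2 = 10000 ≡ 133 (mod 253)
10^8 ≡ 133^2 = 17689 ≡ 232 (mod 253)
10^16 ≡ 232^2 = 53824 ≡ 188 (mod 253)
10^32 ≡ 188^2 = 35344 ≡ 177 (mod 253)
10^64 ≡ 177^2 = 31329 ≡ 210 (mod 253)
10^128 ≡ 210^2 = 44100 ≡ 78 (mod 253)
252 = 128 + 64 + 32 + 16 + 8 + 4 in binary powers of 2.
So 10^252 ≡ 78 · 210 · 177 · 188 · 232 · 133 ≡ 177 (mod 253).
Since 177 ≠ 1, base 10 is a Fermat witness: 253 is composite.

177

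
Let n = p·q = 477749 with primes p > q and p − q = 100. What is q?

643

Since p = q + 100, we have 477749 = q(q + 100), so q² + 100q − 477749 = 0.
Discriminant: 100² + 4·477749 = 10000 + 1910996 = 1920996; √1920996 = 1386.
q = (−100 + 1386)/2 = 643, and p = q + 100 = 743.
Check: 643 · 743 = 477749.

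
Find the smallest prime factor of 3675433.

3675433 is odd.
Digit sum 31, not divisible by 3.
Ends in 3: not divisible by 5.
7: 3675433 = 7·525061 + 6
11: 3675433 = 11·334130 + 3
13: 3675433 = 13·282725 + 8
17: 3675433 = 17·216201 + 16
19: 3675433 = 19·193443 + 16
23: 3675433 = 23·159801 + 10
29: 3675433 = 29·126739 + 2
31: 3675433 = 31·118562 + 11
37: 3675433 = 37·99336 + 1
41: 3675433 = 41·89644 + 29
43: 3675433 = 43·85475 + 8
47: 3675433 = 47·78200 + 33
53: 3675433 = 53·69347 + 42
59: 3675433 = 59·62295 + 28
61: 3675433 = 61·60253

61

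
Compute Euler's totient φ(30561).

Factor: 30561 = 3 · 61 · 167.
φ(30561) = (3−1) · (61−1) · (167−1) = 2 · 60 · 166 = 19920.

19920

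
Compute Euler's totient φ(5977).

5796

Factor: 5977 = 43 · 139.
φ(5977) = (43−1) · (139−1) = 42 · 138 = 5796.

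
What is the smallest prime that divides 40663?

7

40663 is odd.
Digit sum 19, not divisible by 3.
Ends in 3: not divisible by 5.
7: 40663 = 7·5809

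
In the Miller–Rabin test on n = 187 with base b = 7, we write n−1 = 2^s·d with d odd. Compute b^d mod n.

57

187 − 1 = 186 = 2^1 · 93, so d = 93.
7^1 ≡ 7 (mod 187)
7^2 ≡ 7^2 = 49 ≡ 49 (mod 187)
7^4 ≡ 49^2 = 2401 ≡ 157 (mod 187)
7^8 ≡ 157^2 = 24649 ≡ 152 (mod 187)
7^16 ≡ 152^2 = 23104 ≡ 103 (mod 187)
7^32 ≡ 103^2 = 10609 ≡ 137 (mod 187)
7^64 ≡ 137^2 = 18769 ≡ 69 (mod 187)
93 = 64 + 16 + 8 + 4 + 1 in binary powers of 2.
So 7^93 ≡ 69 · 103 · 152 · 157 · 7 ≡ 57 (mod 187).
Squaring chain: 57; never reaches −1, so base 7 is a Miller–Rabin witness that 187 is composite.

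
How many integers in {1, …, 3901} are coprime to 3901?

3772

Factor: 3901 = 47 · 83.
φ(3901) = (47−1) · (83−1) = 46 · 82 = 3772.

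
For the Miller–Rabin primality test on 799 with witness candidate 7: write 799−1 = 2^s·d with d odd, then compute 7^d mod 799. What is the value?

345

799 − 1 = 798 = 2^1 · 399, so d = 399.
7^1 ≡ 7 (mod 799)
7^2 ≡ 7^2 = 49 ≡ 49 (mod 799)
7^4 ≡ 49^2 = 2401 ≡ 4 (mod 799)
7^8 ≡ 4^2 = 16 ≡ 16 (mod 799)
7^16 ≡ 16^2 = 256 ≡ 256 (mod 799)
7^32 ≡ 256^2 = 65536 ≡ 18 (mod 799)
7^64 ≡ 18^2 = 324 ≡ 324 (mod 799)
7^128 ≡ 324^2 = 104976 ≡ 307 (mod 799)
7^256 ≡ 307^2 = 94249 ≡ 766 (mod 799)
399 = 256 + 128 + 8 + 4 + 2 + 1 in binary powers of 2.
So 7^399 ≡ 766 · 307 · 16 · 4 · 49 · 7 ≡ 345 (mod 799).
Squaring chain: 345; never reaches −1, so base 7 is a Miller–Rabin witness that 799 is composite.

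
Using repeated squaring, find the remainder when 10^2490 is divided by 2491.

10^1 ≡ 10 (mod 2491)
10^2 ≡ 10^2 = 100 ≡ 100 (mod 2491)
10^4 ≡ 100^2 = 10000 ≡ 36 (mod 2491)
10^8 ≡ 36^2 = 1296 ≡ 1296 (mod 2491)
10^16 ≡ 1296^2 = 1679616 ≡ 682 (mod 2491)
10^32 ≡ 682^2 = 465124 ≡ 1798 (mod 2491)
10^64 ≡ 1798^2 = 3232804 ≡ 1977 (mod 2491)
10^128 ≡ 1977^2 = 3908529 ≡ 150 (mod 2491)
10^256 ≡ 150^2 = 22500 ≡ 81 (mod 2491)
10^512 ≡ 81^2 = 6561 ≡ 1579 (mod 2491)
10^1024 ≡ 1579^2 = 2493241 ≡ 2241 (mod 2491)
10^2048 ≡ 2241^2 = 5022081 ≡ 225 (mod 2491)
2490 = 2048 + 256 + 128 + 32 + 16 + 8 + 2 in binary powers of 2.
So 10^2490 ≡ 225 · 81 · 150 · 1798 · 682 · 1296 · 100 ≡ 1391 (mod 2491).
Since 1391 ≠ 1, base 10 is a Fermat witness: 2491 is composite.

1391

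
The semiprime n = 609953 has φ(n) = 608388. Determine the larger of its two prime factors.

φ(n) = (p−1)(q−1) = n − (p+q) + 1, so p + q = 609953 − 608388 + 1 = 1566.
p and q are the roots of t² − 1566t + 609953 = 0.
Discriminant: 1566² − 4·609953 = 2452356 − 2439812 = 12544; √12544 = 112.
q = (1566 − 112)/2 = 727, p = (1566 + 112)/2 = 839.
Check: 727 · 839 = 609953.

839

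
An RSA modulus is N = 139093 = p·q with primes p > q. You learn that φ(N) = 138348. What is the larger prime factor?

φ(n) = (p−1)(q−1) = n − (p+q) + 1, so p + q = 139093 − 138348 + 1 = 746.
p and q are the roots of t² − 746t + 139093 = 0.
Discriminant: 746² − 4·139093 = 556516 − 556372 = 144; √144 = 12.
q = (746 − 12)/2 = 367, p = (746 + 12)/2 = 379.
Check: 367 · 379 = 139093.

379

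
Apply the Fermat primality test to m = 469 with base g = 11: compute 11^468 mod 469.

148

11^1 ≡ 11 (mod 469)
11^2 ≡ 11^2 = 121 ≡ 121 (mod 469)
11^4 ≡ 121^2 = 14641 ≡ 102 (mod 469)
11^8 ≡ 102^2 = 10404 ≡ 86 (mod 469)
11^16 ≡ 86^2 = 7396 ≡ 361 (mod 469)
11^32 ≡ 361^2 = 130321 ≡ 408 (mod 469)
11^64 ≡ 408^2 = 166464 ≡ 438 (mod 469)
11^128 ≡ 438^2 = 191844 ≡ 23 (mod 469)
11^256 ≡ 23^2 = 529 ≡ 60 (mod 469)
468 = 256 + 128 + 64 + 16 + 4 in binary powers of 2.
So 11^468 ≡ 60 · 23 · 438 · 361 · 102 ≡ 148 (mod 469).
Since 148 ≠ 1, base 11 is a Fermat witness: 469 is composite.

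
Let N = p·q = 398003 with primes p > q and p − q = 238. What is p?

761

Since p = q + 238, we have 398003 = q(q + 238), so q² + 238q − 398003 = 0.
Discriminant: 238² + 4·398003 = 56644 + 1592012 = 1648656; √1648656 = 1284.
q = (−238 + 1284)/2 = 523, and p = q + 238 = 761.
Check: 523 · 761 = 398003.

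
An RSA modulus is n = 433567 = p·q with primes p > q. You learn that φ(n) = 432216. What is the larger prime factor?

φ(n) = (p−1)(q−1) = n − (p+q) + 1, so p + q = 433567 − 432216 + 1 = 1352.
p and q are the roots of t² − 1352t + 433567 = 0.
Discriminant: 1352² − 4·433567 = 1827904 − 1734268 = 93636; √93636 = 306.
q = (1352 − 306)/2 = 523, p = (1352 + 306)/2 = 829.
Check: 523 · 829 = 433567.

829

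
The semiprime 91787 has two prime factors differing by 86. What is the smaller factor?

Since p = q + 86, we have 91787 = q(q + 86), so q² + 86q − 91787 = 0.
Discriminant: 86² + 4·91787 = 7396 + 367148 = 374544; √374544 = 612.
q = (−86 + 612)/2 = 263, and p = q + 86 = 349.
Check: 263 · 349 = 91787.

263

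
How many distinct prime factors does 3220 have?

4

3220 = 2^2 · 805
805 = 5 · 161
161 = 7 · 23
3220 = 2^2 · 5 · 7 · 23, which has 4 distinct prime factors.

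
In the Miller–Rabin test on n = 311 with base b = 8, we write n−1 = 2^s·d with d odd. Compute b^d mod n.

311 − 1 = 310 = 2^1 · 155, so d = 155.
8^1 ≡ 8 (mod 311)
8^2 ≡ 8^2 = 64 ≡ 64 (mod 311)
8^4 ≡ 64^2 = 4096 ≡ 53 (mod 311)
8^8 ≡ 53^2 = 2809 ≡ 10 (mod 311)
8^16 ≡ 10^2 = 100 ≡ 100 (mod 311)
8^32 ≡ 100^2 = 10000 ≡ 48 (mod 311)
8^64 ≡ 48^2 = 2304 ≡ 127 (mod 311)
8^128 ≡ 127^2 = 16129 ≡ 268 (mod 311)
155 = 128 + 16 + 8 + 2 + 1 in binary powers of 2.
So 8^155 ≡ 268 · 100 · 10 · 64 · 8 ≡ 1 (mod 311).
Since 8^d ≡ 1 (mod 311), base 8 does not prove 311 composite.

1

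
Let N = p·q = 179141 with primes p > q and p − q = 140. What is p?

499

Since p = q + 140, we have 179141 = q(q + 140), so q² + 140q − 179141 = 0.
Discriminant: 140² + 4·179141 = 19600 + 716564 = 736164; √736164 = 858.
q = (−140 + 858)/2 = 359, and p = q + 140 = 499.
Check: 359 · 499 = 179141.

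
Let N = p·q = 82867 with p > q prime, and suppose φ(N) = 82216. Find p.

φ(n) = (p−1)(q−1) = n − (p+q) + 1, so p + q = 82867 − 82216 + 1 = 652.
p and q are the roots of t² − 652t + 82867 = 0.
Discriminant: 652² − 4·82867 = 425104 − 331468 = 93636; √93636 = 306.
q = (652 − 306)/2 = 173, p = (652 + 306)/2 = 479.
Check: 173 · 479 = 82867.

479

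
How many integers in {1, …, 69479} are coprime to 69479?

Factor: 69479 = 17 · 61 · 67.
φ(69479) = (17−1) · (61−1) · (67−1) = 16 · 60 · 66 = 63360.

63360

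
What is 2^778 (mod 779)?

605

2^1 ≡ 2 (mod 779)
2^2 ≡ 2^2 = 4 ≡ 4 (mod 779)
2^4 ≡ 4^2 = 16 ≡ 16 (mod 779)
2^8 ≡ 16^2 = 256 ≡ 256 (mod 779)
2^16 ≡ 256^2 = 65536 ≡ 100 (mod 779)
2^32 ≡ 100^2 = 10000 ≡ 652 (mod 779)
2^64 ≡ 652^2 = 425104 ≡ 549 (mod 779)
2^128 ≡ 549^2 = 301401 ≡ 707 (mod 779)
2^256 ≡ 707^2 = 499849 ≡ 510 (mod 779)
2^512 ≡ 510^2 = 260100 ≡ 693 (mod 779)
778 = 512 + 256 + 8 + 2 in binary powers of 2.
So 2^778 ≡ 693 · 510 · 256 · 4 ≡ 605 (mod 779).
Since 605 ≠ 1, base 2 is a Fermat witness: 779 is composite.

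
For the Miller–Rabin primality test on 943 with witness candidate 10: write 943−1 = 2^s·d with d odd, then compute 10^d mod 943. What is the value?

943 − 1 = 942 = 2^1 · 471, so d = 471.
10^1 ≡ 10 (mod 943)
10^2 ≡ 10^2 = 100 ≡ 100 (mod 943)
10^4 ≡ 100^2 = 10000 ≡ 570 (mod 943)
10^8 ≡ 570^2 = 324900 ≡ 508 (mod 943)
10^16 ≡ 508^2 = 258064 ≡ 625 (mod 943)
10^32 ≡ 625^2 = 390625 ≡ 223 (mod 943)
10^64 ≡ 223^2 = 49729 ≡ 693 (mod 943)
10^128 ≡ 693^2 = 480249 ≡ 262 (mod 943)
10^256 ≡ 262^2 = 68644 ≡ 748 (mod 943)
471 = 256 + 128 + 64 + 16 + 4 + 2 + 1 in binary powers of 2.
So 10^471 ≡ 748 · 262 · 693 · 625 · 570 · 100 · 10 ≡ 871 (mod 943).
Squaring chain: 871; never reaches −1, so base 10 is a Miller–Rabin witness that 943 is composite.

871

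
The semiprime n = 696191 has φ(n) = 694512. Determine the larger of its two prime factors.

937

φ(n) = (p−1)(q−1) = n − (p+q) + 1, so p + q = 696191 − 694512 + 1 = 1680.
p and q are the roots of t² − 1680t + 696191 = 0.
Discriminant: 1680² − 4·696191 = 2822400 − 2784764 = 37636; √37636 = 194.
q = (1680 − 194)/2 = 743, p = (1680 + 194)/2 = 937.
Check: 743 · 937 = 696191.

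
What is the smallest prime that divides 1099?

1099 is odd.
Digit sum 19, not divisible by 3.
Ends in 9: not divisible by 5.
7: 1099 = 7·157

7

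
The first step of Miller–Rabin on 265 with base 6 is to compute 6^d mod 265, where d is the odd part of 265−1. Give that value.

96

265 − 1 = 264 = 2^3 · 33, so d = 33.
6^1 ≡ 6 (mod 265)
6^2 ≡ 6^2 = 36 ≡ 36 (mod 265)
6^4 ≡ 36^2 = 1296 ≡ 236 (mod 265)
6^8 ≡ 236^2 = 55696 ≡ 46 (mod 265)
6^16 ≡ 46^2 = 2116 ≡ 261 (mod 265)
6^32 ≡ 261^2 = 68121 ≡ 16 (mod 265)
33 = 32 + 1 in binary powers of 2.
So 6^33 ≡ 16 · 6 ≡ 96 (mod 265).
Squaring chain: 96 → 206 → 36; never reaches −1, so base 6 is a Miller–Rabin witness that 265 is composite.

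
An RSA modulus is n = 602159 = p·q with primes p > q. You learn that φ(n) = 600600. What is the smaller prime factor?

701

φ(n) = (p−1)(q−1) = n − (p+q) + 1, so p + q = 602159 − 600600 + 1 = 1560.
p and q are the roots of t² − 1560t + 602159 = 0.
Discriminant: 1560² − 4·602159 = 2433600 − 2408636 = 24964; √24964 = 158.
q = (1560 − 158)/2 = 701, p = (1560 + 158)/2 = 859.
Check: 701 · 859 = 602159.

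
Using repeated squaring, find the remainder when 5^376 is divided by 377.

5^1 ≡ 5 (mod 377)
5^2 ≡ 5^2 = 25 ≡ 25 (mod 377)
5^4 ≡ 25^2 = 625 ≡ 248 (mod 377)
5^8 ≡ 248^2 = 61504 ≡ 53 (mod 377)
5^16 ≡ 53^2 = 2809 ≡ 170 (mod 377)
5^32 ≡ 170^2 = 28900 ≡ 248 (mod 377)
5^64 ≡ 248^2 = 61504 ≡ 53 (mod 377)
5^128 ≡ 53^2 = 2809 ≡ 170 (mod 377)
5^256 ≡ 170^2 = 28900 ≡ 248 (mod 377)
376 = 256 + 64 + 32 + 16 + 8 in binary powers of 2.
So 5^376 ≡ 248 · 53 · 248 · 170 · 53 ≡ 326 (mod 377).
Since 326 ≠ 1, base 5 is a Fermat witness: 377 is composite.

326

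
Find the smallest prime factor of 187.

187 is odd.
Digit sum 16, not divisible by 3.
Ends in 7: not divisible by 5.
7: 187 = 7·26 + 5
11: 187 = 11·17

11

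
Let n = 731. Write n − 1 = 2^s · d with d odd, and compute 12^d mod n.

731 − 1 = 730 = 2^1 · 365, so d = 365.
12^1 ≡ 12 (mod 731)
12^2 ≡ 12^2 = 144 ≡ 144 (mod 731)
12^4 ≡ 144^2 = 20736 ≡ 268 (mod 731)
12^8 ≡ 268^2 = 71824 ≡ 186 (mod 731)
12^16 ≡ 186^2 = 34596 ≡ 239 (mod 731)
12^32 ≡ 239^2 = 57121 ≡ 103 (mod 731)
12^64 ≡ 103^2 = 10609 ≡ 375 (mod 731)
12^128 ≡ 375^2 = 140625 ≡ 273 (mod 731)
12^256 ≡ 273^2 = 74529 ≡ 698 (mod 731)
365 = 256 + 64 + 32 + 8 + 4 + 1 in binary powers of 2.
So 12^365 ≡ 698 · 375 · 103 · 186 · 268 · 12 ≡ 201 (mod 731).
Squaring chain: 201; never reaches −1, so base 12 is a Miller–Rabin witness that 731 is composite.

201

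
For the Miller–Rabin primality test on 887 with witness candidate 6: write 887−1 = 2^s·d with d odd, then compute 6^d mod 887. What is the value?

1

887 − 1 = 886 = 2^1 · 443, so d = 443.
6^1 ≡ 6 (mod 887)
6^2 ≡ 6^2 = 36 ≡ 36 (mod 887)
6^4 ≡ 36^2 = 1296 ≡ 409 (mod 887)
6^8 ≡ 409^2 = 167281 ≡ 525 (mod 887)
6^16 ≡ 525^2 = 275625 ≡ 655 (mod 887)
6^32 ≡ 655^2 = 429025 ≡ 604 (mod 887)
6^64 ≡ 604^2 = 364816 ≡ 259 (mod 887)
6^128 ≡ 259^2 = 67081 ≡ 556 (mod 887)
6^256 ≡ 556^2 = 309136 ≡ 460 (mod 887)
443 = 256 + 128 + 32 + 16 + 8 + 2 + 1 in binary powers of 2.
So 6^443 ≡ 460 · 556 · 604 · 655 · 525 · 36 · 6 ≡ 1 (mod 887).
Since 6^d ≡ 1 (mod 887), base 6 does not prove 887 composite.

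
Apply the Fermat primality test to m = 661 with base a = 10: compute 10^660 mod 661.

10^1 ≡ 10 (mod 661)
10^2 ≡ 10^2 = 100 ≡ 100 (mod 661)
10^4 ≡ 100^2 = 10000 ≡ 85 (mod 661)
10^8 ≡ 85^2 = 7225 ≡ 615 (mod 661)
10^16 ≡ 615^2 = 378225 ≡ 133 (mod 661)
10^32 ≡ 133^2 = 17689 ≡ 503 (mod 661)
10^64 ≡ 503^2 = 253009 ≡ 507 (mod 661)
10^128 ≡ 507^2 = 257049 ≡ 581 (mod 661)
10^256 ≡ 581^2 = 337561 ≡ 451 (mod 661)
10^512 ≡ 451^2 = 203401 ≡ 474 (mod 661)
660 = 512 + 128 + 16 + 4 in binary powers of 2.
So 10^660 ≡ 474 · 581 · 133 · 85 ≡ 1 (mod 661).
Since the result is 1, base 10 gives no evidence that 661 is composite.

1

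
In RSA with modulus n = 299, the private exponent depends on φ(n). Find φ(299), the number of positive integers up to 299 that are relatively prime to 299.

264

Factor: 299 = 13 · 23.
φ(299) = (13−1) · (23−1) = 12 · 22 = 264.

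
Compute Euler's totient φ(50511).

Factor: 50511 = 3 · 113 · 149.
φ(50511) = (3−1) · (113−1) · (149−1) = 2 · 112 · 148 = 33152.

33152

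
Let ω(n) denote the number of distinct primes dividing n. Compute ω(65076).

65076 = 2^2 · 16269
16269 = 3 · 5423
5423 = 11 · 493
493 = 17 · 29
65076 = 2^2 · 3 · 11 · 17 · 29, which has 5 distinct prime factors.

5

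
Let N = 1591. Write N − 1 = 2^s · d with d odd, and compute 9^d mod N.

322

1591 − 1 = 1590 = 2^1 · 795, so d = 795.
9^1 ≡ 9 (mod 1591)
9^2 ≡ 9^2 = 81 ≡ 81 (mod 1591)
9^4 ≡ 81^2 = 6561 ≡ 197 (mod 1591)
9^8 ≡ 197^2 = 38809 ≡ 625 (mod 1591)
9^16 ≡ 625^2 = 390625 ≡ 830 (mod 1591)
9^32 ≡ 830^2 = 688900 ≡ 1588 (mod 1591)
9^64 ≡ 1588^2 = 2521744 ≡ 9 (mod 1591)
9^128 ≡ 9^2 = 81 ≡ 81 (mod 1591)
9^256 ≡ 81^2 = 6561 ≡ 197 (mod 1591)
9^512 ≡ 197^2 = 38809 ≡ 625 (mod 1591)
795 = 512 + 256 + 16 + 8 + 2 + 1 in binary powers of 2.
So 9^795 ≡ 625 · 197 · 830 · 625 · 81 · 9 ≡ 322 (mod 1591).
Squaring chain: 322; never reaches −1, so base 9 is a Miller–Rabin witness that 1591 is composite.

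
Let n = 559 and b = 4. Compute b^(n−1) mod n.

508

4^1 ≡ 4 (mod 559)
4^2 ≡ 4^2 = 16 ≡ 16 (mod 559)
4^4 ≡ 16^2 = 256 ≡ 256 (mod 559)
4^8 ≡ 256^2 = 65536 ≡ 133 (mod 559)
4^16 ≡ 133^2 = 17689 ≡ 360 (mod 559)
4^32 ≡ 360^2 = 129600 ≡ 471 (mod 559)
4^64 ≡ 471^2 = 221841 ≡ 477 (mod 559)
4^128 ≡ 477^2 = 227529 ≡ 16 (mod 559)
4^256 ≡ 16^2 = 256 ≡ 256 (mod 559)
4^512 ≡ 256^2 = 65536 ≡ 133 (mod 559)
558 = 512 + 32 + 8 + 4 + 2 in binary powers of 2.
So 4^558 ≡ 133 · 471 · 133 · 256 · 16 ≡ 508 (mod 559).
Since 508 ≠ 1, base 4 is a Fermat witness: 559 is composite.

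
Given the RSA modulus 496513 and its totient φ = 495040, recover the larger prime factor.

953

φ(n) = (p−1)(q−1) = n − (p+q) + 1, so p + q = 496513 − 495040 + 1 = 1474.
p and q are the roots of t² − 1474t + 496513 = 0.
Discriminant: 1474² − 4·496513 = 2172676 − 1986052 = 186624; √186624 = 432.
q = (1474 − 432)/2 = 521, p = (1474 + 432)/2 = 953.
Check: 521 · 953 = 496513.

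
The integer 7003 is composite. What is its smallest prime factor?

47

7003 is odd.
Digit sum 10, not divisible by 3.
Ends in 3: not divisible by 5.
7: 7003 = 7·1000 + 3
11: 7003 = 11·636 + 7
13: 7003 = 13·538 + 9
17: 7003 = 17·411 + 16
19: 7003 = 19·368 + 11
23: 7003 = 23·304 + 11
29: 7003 = 29·241 + 14
31: 7003 = 31·225 + 28
37: 7003 = 37·189 + 10
41: 7003 = 41·170 + 33
43: 7003 = 43·162 + 37
47: 7003 = 47·149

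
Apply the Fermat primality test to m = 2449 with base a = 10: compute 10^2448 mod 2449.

1310

10^1 ≡ 10 (mod 2449)
10^2 ≡ 10^2 = 100 ≡ 100 (mod 2449)
10^4 ≡ 100^2 = 10000 ≡ 204 (mod 2449)
10^8 ≡ 204^2 = 41616 ≡ 2432 (mod 2449)
10^16 ≡ 2432^2 = 5914624 ≡ 289 (mod 2449)
10^32 ≡ 289^2 = 83521 ≡ 255 (mod 2449)
10^64 ≡ 255^2 = 65025 ≡ 1351 (mod 2449)
10^128 ≡ 1351^2 = 1825201 ≡ 696 (mod 2449)
10^256 ≡ 696^2 = 484416 ≡ 1963 (mod 2449)
10^512 ≡ 1963^2 = 3853369 ≡ 1092 (mod 2449)
10^1024 ≡ 1092^2 = 1192464 ≡ 2250 (mod 2449)
10^2048 ≡ 2250^2 = 5062500 ≡ 417 (mod 2449)
2448 = 2048 + 256 + 128 + 16 in binary powers of 2.
So 10^2448 ≡ 417 · 1963 · 696 · 289 ≡ 1310 (mod 2449).
Since 1310 ≠ 1, base 10 is a Fermat witness: 2449 is composite.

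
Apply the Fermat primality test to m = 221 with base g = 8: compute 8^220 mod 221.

118

8^1 ≡ 8 (mod 221)
8^2 ≡ 8^2 = 64 ≡ 64 (mod 221)
8^4 ≡ 64^2 = 4096 ≡ 118 (mod 221)
8^8 ≡ 118^2 = 13924 ≡ 1 (mod 221)
8^16 ≡ 1^2 = 1 ≡ 1 (mod 221)
8^32 ≡ 1^2 = 1 ≡ 1 (mod 221)
8^64 ≡ 1^2 = 1 ≡ 1 (mod 221)
8^128 ≡ 1^2 = 1 ≡ 1 (mod 221)
220 = 128 + 64 + 16 + 8 + 4 in binary powers of 2.
So 8^220 ≡ 1 · 1 · 1 · 1 · 118 ≡ 118 (mod 221).
Since 118 ≠ 1, base 8 is a Fermat witness: 221 is composite.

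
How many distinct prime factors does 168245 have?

5

168245 = 5 · 33649
33649 = 7 · 4807
4807 = 11 · 437
437 = 19 · 23
168245 = 5 · 7 · 11 · 19 · 23, which has 5 distinct prime factors.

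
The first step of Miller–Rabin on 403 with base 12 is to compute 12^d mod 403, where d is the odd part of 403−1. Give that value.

403 − 1 = 402 = 2^1 · 201, so d = 201.
12^1 ≡ 12 (mod 403)
12^2 ≡ 12^2 = 144 ≡ 144 (mod 403)
12^4 ≡ 144^2 = 20736 ≡ 183 (mod 403)
12^8 ≡ 183^2 = 33489 ≡ 40 (mod 403)
12^16 ≡ 40^2 = 1600 ≡ 391 (mod 403)
12^32 ≡ 391^2 = 152881 ≡ 144 (mod 403)
12^64 ≡ 144^2 = 20736 ≡ 183 (mod 403)
12^128 ≡ 183^2 = 33489 ≡ 40 (mod 403)
201 = 128 + 64 + 8 + 1 in binary powers of 2.
So 12^201 ≡ 40 · 183 · 40 · 12 ≡ 246 (mod 403).
Squaring chain: 246; never reaches −1, so base 12 is a Miller–Rabin witness that 403 is composite.

246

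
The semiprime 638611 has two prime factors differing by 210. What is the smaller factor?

Since p = q + 210, we have 638611 = q(q + 210), so q² + 210q − 638611 = 0.
Discriminant: 210² + 4·638611 = 44100 + 2554444 = 2598544; √2598544 = 1612.
q = (−210 + 1612)/2 = 701, and p = q + 210 = 911.
Check: 701 · 911 = 638611.

701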